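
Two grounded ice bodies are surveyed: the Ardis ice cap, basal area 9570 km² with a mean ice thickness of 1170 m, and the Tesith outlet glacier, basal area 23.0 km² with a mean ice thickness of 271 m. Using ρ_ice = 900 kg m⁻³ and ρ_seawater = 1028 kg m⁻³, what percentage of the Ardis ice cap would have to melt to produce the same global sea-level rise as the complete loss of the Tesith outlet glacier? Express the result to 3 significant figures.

≈ 0.0557 %

Equal sea-level rise means equal mass of meltwater, i.e. equal mass of ice lost.
Ice mass of Tesith: 5.610×10^12 kg; ice mass of Ardis: 1.008×10^16 kg.
Fraction required = 5.610×10^12 / 1.008×10^16 = 5.57×10^-4 → 0.0557 %.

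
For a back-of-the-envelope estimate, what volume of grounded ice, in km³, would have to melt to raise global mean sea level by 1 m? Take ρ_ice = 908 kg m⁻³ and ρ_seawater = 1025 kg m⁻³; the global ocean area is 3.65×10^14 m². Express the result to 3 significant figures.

Required water volume = Δh × A = 1 m × 3.65×10^14 m² = 3.650×10^14 m³ = 3.650×10^5 km³.
Ice volume = water volume × ρ_w/ρ_ice = 3.650×10^5 × 1025/908 = 4.12×10^5 km³.

≈ 4.12×10^5 km³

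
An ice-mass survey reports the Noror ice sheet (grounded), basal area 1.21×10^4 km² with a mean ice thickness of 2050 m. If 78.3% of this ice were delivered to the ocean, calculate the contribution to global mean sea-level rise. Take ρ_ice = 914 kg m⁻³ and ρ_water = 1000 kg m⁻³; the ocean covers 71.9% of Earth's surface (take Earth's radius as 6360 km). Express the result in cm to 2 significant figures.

≈ 4.9 cm

Noror: ice volume = 1.21×10^4 km² × 2050 m = 2.480×10^4 km³; 0.783 × 2.480×10^4 × (914/1000) = 1.775×10^4 km³ of water.
Spread over 3.65×10^14 m² of ocean, Δh = 1.775×10^13 / 3.65×10^14 = 0.0486 m = 4.9 cm.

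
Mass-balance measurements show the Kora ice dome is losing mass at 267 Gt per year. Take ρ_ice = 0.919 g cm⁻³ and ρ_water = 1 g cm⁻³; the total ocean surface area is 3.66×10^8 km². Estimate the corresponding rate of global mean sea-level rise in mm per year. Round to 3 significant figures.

ρ_w = 1 g cm⁻³ = 1000 kg m⁻³. Annual water volume added = 267 Gt / ρ_w = 2.670×10^14 kg / 1000 kg m⁻³ = 2.670×10^11 m³.
Δh per year = 2.670×10^11 / 3.66×10^14 = 7.30×10^-4 m = 0.730 mm.

≈ 0.730 mm/yr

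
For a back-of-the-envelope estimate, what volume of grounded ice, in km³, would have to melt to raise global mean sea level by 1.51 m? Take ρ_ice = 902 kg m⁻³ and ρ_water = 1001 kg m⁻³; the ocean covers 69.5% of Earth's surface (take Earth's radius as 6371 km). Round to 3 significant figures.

≈ 5.94×10^5 km³

Required water volume = Δh × A = 1.51 m × 3.54×10^14 m² = 5.353×10^14 m³ = 5.353×10^5 km³.
Ice volume = water volume × ρ_w/ρ_ice = 5.353×10^5 × 1001/902 = 5.94×10^5 km³.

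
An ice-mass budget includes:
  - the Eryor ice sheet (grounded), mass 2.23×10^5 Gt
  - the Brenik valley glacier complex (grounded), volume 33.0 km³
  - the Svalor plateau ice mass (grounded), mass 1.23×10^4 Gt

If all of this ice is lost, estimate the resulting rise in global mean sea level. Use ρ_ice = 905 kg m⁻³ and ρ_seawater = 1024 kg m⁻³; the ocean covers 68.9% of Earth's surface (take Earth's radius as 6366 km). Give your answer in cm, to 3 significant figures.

Eryor: 2.23×10^5 Gt = 2.230×10^17 kg; dividing by ρ_w = 1024 kg m⁻³ gives 2.178×10^14 m³ of water.
Brenik: 33.0 km³ × (905/1024) = 29.17 km³ of water.
Svalor: 1.23×10^4 Gt = 1.230×10^16 kg; dividing by ρ_w = 1024 kg m⁻³ gives 1.201×10^13 m³ of water.
Total added water ≈ 2.298×10^14 m³ over 3.51×10^14 m² → Δh = 0.655 m = 65.5 cm.

≈ 65.5 cm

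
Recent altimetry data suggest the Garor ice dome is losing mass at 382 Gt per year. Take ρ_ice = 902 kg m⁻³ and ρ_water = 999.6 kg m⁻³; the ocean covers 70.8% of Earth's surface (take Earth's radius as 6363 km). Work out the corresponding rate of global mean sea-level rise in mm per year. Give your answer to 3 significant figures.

ρ_w = 999.6 kg m⁻³. Annual water volume added = 382 Gt / ρ_w = 3.820×10^14 kg / 999.6 kg m⁻³ = 3.822×10^11 m³.
Δh per year = 3.822×10^11 / 3.60×10^14 = 1.06×10^-3 m = 1.06 mm.

≈ 1.06 mm/yr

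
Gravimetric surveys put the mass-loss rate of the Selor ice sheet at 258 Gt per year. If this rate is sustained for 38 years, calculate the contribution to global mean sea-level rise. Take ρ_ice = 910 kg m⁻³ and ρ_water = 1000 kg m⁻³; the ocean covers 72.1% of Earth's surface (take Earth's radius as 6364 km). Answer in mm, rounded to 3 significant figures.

Total mass lost = 258 Gt/yr × 38 yr = 9804 Gt = 9.804×10^15 kg.
ρ_w = 1000 kg m⁻³, so water volume = 9.804×10^15 / 1000 = 9.804×10^12 m³.
Δh = 9.804×10^12 / 3.67×10^14 = 0.0267 m = 26.7 mm.

≈ 26.7 mm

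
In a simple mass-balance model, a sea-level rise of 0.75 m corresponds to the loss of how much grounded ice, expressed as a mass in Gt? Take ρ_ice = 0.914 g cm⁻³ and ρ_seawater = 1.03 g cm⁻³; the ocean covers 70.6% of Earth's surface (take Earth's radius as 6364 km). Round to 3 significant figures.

≈ 2.78×10^5 Gt

Required water volume = Δh × A = 0.75 m × 3.59×10^14 m² = 2.695×10^14 m³.
ρ_w = 1.03 g cm⁻³ = 1030 kg m⁻³, so the mass of water = 2.695×10^14 m³ × 1030 kg m⁻³ = 2.776×10^17 kg = 2.78×10^5 Gt (and the same mass of ice, by conservation).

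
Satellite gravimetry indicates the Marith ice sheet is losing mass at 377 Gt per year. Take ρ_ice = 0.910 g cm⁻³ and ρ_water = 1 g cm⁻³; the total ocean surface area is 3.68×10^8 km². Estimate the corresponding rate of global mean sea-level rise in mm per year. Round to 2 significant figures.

≈ 1.0 mm/yr

ρ_w = 1 g cm⁻³ = 1000 kg m⁻³. Annual water volume added = 377 Gt / ρ_w = 3.770×10^14 kg / 1000 kg m⁻³ = 3.770×10^11 m³.
Δh per year = 3.770×10^11 / 3.68×10^14 = 1.02×10^-3 m = 1.0 mm.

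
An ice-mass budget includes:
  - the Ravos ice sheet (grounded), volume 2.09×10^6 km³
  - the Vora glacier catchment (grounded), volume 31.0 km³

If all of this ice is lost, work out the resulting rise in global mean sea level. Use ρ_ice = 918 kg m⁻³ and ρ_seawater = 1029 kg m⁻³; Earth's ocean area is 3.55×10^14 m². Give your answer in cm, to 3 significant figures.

Ravos: 2.09×10^6 km³ × (918/1029) = 1.865×10^6 km³ of water.
Vora: 31.0 km³ × (918/1029) = 27.66 km³ of water.
Total added water ≈ 1.865×10^15 m³ over 3.55×10^14 m² → Δh = 5.25 m = 525 cm.

≈ 525 cm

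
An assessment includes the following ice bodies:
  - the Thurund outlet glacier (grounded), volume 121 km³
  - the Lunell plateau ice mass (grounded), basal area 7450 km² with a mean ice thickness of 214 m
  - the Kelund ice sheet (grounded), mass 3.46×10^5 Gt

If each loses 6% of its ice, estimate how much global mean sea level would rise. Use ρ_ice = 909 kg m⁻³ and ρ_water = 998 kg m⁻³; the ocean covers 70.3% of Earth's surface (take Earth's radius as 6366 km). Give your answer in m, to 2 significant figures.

≈ 0.058 m

Thurund: 0.06 × 121 km³ × (909/998) = 6.613 km³ of water.
Lunell: ice volume = 7450 km² × 214 m = 1594 km³; 0.06 × 1594 × (909/998) = 87.13 km³ of water.
Kelund: 0.06 × 3.46×10^5 Gt = 2.076×10^16 kg; dividing by ρ_w = 998 kg m⁻³ gives 2.080×10^13 m³ of water.
Total added water ≈ 2.090×10^13 m³ over 3.58×10^14 m² → Δh = 0.0584 m.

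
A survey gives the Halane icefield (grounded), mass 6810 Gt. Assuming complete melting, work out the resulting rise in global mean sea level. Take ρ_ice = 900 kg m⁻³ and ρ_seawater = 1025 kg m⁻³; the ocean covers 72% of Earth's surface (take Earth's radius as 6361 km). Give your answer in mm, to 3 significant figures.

Halane: 6810 Gt = 6.810×10^15 kg; dividing by ρ_w = 1025 kg m⁻³ gives 6.644×10^12 m³ of water.
Spread over 3.66×10^14 m² of ocean, Δh = 6.644×10^12 / 3.66×10^14 = 0.0181 m = 18.1 mm.

≈ 18.1 mm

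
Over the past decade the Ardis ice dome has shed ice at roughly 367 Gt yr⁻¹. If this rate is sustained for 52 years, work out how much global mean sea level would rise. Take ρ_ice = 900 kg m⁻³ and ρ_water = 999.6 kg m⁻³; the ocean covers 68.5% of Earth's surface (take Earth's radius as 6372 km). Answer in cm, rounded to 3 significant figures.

Total mass lost = 367 Gt/yr × 52 yr = 1.908×10^4 Gt = 1.908×10^16 kg.
ρ_w = 999.6 kg m⁻³, so water volume = 1.908×10^16 / 999.6 = 1.909×10^13 m³.
Δh = 1.909×10^13 / 3.50×10^14 = 0.0546 m = 5.46 cm.

≈ 5.46 cm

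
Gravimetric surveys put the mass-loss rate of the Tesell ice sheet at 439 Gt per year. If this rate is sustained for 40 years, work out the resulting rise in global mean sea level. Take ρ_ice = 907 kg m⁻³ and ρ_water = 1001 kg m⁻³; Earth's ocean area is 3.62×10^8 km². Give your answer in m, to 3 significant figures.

≈ 0.0485 m

Total mass lost = 439 Gt/yr × 40 yr = 1.756×10^4 Gt = 1.756×10^16 kg.
ρ_w = 1001 kg m⁻³, so water volume = 1.756×10^16 / 1001 = 1.754×10^13 m³.
Δh = 1.754×10^13 / 3.62×10^14 = 0.0485 m.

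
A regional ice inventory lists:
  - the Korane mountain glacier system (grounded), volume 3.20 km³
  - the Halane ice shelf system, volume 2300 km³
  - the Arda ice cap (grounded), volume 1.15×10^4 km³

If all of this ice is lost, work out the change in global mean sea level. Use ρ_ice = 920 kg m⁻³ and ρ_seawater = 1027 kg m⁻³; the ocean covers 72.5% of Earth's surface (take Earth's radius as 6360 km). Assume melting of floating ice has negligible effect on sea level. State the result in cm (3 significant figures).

Korane: 3.20 km³ × (920/1027) = 2.867 km³ of water.
The Halane ice shelf system is floating and already displaces its own weight of water, so its melt adds essentially nothing to sea level.
Arda: 1.15×10^4 km³ × (920/1027) = 1.030×10^4 km³ of water.
Total added water ≈ 1.030×10^13 m³ over 3.69×10^14 m² → Δh = 0.0280 m = 2.80 cm.

≈ 2.80 cm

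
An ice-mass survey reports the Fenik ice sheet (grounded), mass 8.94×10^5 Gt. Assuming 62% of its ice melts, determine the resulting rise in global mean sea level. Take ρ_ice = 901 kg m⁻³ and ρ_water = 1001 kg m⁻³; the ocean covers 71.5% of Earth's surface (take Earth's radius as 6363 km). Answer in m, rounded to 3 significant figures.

≈ 1.52 m

Fenik: 0.62 × 8.94×10^5 Gt = 5.543×10^17 kg; dividing by ρ_w = 1001 kg m⁻³ gives 5.537×10^14 m³ of water.
Spread over 3.64×10^14 m² of ocean, Δh = 5.537×10^14 / 3.64×10^14 = 1.52 m.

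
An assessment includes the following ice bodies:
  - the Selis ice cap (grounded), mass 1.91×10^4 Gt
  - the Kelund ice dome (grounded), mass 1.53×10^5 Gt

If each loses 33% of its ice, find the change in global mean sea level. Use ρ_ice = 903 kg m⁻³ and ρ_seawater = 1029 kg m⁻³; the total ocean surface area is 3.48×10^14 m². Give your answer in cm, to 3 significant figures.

≈ 15.9 cm

Selis: 0.33 × 1.91×10^4 Gt = 6.303×10^15 kg; dividing by ρ_w = 1029 kg m⁻³ gives 6.125×10^12 m³ of water.
Kelund: 0.33 × 1.53×10^5 Gt = 5.049×10^16 kg; dividing by ρ_w = 1029 kg m⁻³ gives 4.907×10^13 m³ of water.
Total added water ≈ 5.519×10^13 m³ over 3.48×10^14 m² → Δh = 0.159 m = 15.9 cm.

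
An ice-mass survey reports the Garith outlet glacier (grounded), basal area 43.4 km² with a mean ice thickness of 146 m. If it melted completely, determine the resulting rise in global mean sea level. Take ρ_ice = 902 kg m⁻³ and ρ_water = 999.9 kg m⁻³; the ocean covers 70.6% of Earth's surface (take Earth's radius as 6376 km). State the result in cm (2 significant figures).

≈ 1.6×10^-3 cm

Garith: ice volume = 43.4 km² × 146 m = 6.336 km³; 6.336 × (902/999.9) = 5.716 km³ of water.
Spread over 3.61×10^14 m² of ocean, Δh = 5.716×10^9 / 3.61×10^14 = 1.58×10^-5 m = 1.6×10^-3 cm.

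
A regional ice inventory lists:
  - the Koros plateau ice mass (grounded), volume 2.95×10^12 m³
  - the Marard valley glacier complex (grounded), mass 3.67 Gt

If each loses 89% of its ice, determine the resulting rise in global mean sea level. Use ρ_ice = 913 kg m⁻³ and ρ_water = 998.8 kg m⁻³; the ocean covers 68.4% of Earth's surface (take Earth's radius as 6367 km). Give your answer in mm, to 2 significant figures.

Koros: 0.89 × 2.95×10^12 m³ × (913/998.8) = 2.400×10^12 m³ of water.
Marard: 0.89 × 3.67 Gt = 3.266×10^12 kg; dividing by ρ_w = 998.8 kg m⁻³ gives 3.270×10^9 m³ of water.
Total added water ≈ 2.403×10^12 m³ over 3.48×10^14 m² → Δh = 6.90×10^-3 m = 6.9 mm.

≈ 6.9 mm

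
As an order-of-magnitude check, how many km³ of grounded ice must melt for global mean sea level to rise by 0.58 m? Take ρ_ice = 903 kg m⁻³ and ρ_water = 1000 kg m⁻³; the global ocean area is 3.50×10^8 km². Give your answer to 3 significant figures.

≈ 2.25×10^5 km³

Required water volume = Δh × A = 0.58 m × 3.50×10^14 m² = 2.030×10^14 m³ = 2.030×10^5 km³.
Ice volume = water volume × ρ_w/ρ_ice = 2.030×10^5 × 1000/903 = 2.25×10^5 km³.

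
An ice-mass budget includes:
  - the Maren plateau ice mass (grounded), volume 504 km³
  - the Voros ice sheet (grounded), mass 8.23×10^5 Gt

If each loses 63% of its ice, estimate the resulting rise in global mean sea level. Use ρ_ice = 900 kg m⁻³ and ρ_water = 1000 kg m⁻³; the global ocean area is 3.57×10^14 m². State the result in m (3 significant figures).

Maren: 0.63 × 504 km³ × (900/1000) = 285.8 km³ of water.
Voros: 0.63 × 8.23×10^5 Gt = 5.185×10^17 kg; dividing by ρ_w = 1000 kg m⁻³ gives 5.185×10^14 m³ of water.
Total added water ≈ 5.188×10^14 m³ over 3.57×10^14 m² → Δh = 1.45 m.

≈ 1.45 m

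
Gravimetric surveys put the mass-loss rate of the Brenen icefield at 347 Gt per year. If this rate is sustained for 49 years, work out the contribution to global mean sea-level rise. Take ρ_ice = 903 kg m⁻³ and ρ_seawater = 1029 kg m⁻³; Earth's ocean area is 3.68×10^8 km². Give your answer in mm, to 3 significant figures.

Total mass lost = 347 Gt/yr × 49 yr = 1.700×10^4 Gt = 1.700×10^16 kg.
ρ_w = 1029 kg m⁻³, so water volume = 1.700×10^16 / 1029 = 1.652×10^13 m³.
Δh = 1.652×10^13 / 3.68×10^14 = 0.0449 m = 44.9 mm.

≈ 44.9 mm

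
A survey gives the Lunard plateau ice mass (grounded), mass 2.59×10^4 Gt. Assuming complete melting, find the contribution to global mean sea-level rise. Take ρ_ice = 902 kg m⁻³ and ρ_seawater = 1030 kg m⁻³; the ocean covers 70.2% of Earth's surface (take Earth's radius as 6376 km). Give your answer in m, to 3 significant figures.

Lunard: 2.59×10^4 Gt = 2.590×10^16 kg; dividing by ρ_w = 1030 kg m⁻³ gives 2.515×10^13 m³ of water.
Spread over 3.59×10^14 m² of ocean, Δh = 2.515×10^13 / 3.59×10^14 = 0.0701 m.

≈ 0.0701 m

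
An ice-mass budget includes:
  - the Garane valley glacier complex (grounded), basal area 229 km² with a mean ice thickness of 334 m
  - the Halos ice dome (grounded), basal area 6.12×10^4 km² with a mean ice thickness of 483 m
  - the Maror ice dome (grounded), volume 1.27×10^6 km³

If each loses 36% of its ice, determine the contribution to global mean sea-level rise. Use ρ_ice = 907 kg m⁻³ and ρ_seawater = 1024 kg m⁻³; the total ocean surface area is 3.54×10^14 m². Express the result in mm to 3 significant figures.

≈ 1170 mm

Garane: ice volume = 229 km² × 334 m = 76.49 km³; 0.36 × 76.49 × (907/1024) = 24.39 km³ of water.
Halos: ice volume = 6.12×10^4 km² × 483 m = 2.956×10^4 km³; 0.36 × 2.956×10^4 × (907/1024) = 9426 km³ of water.
Maror: 0.36 × 1.27×10^6 km³ × (907/1024) = 4.050×10^5 km³ of water.
Total added water ≈ 4.144×10^14 m³ over 3.54×10^14 m² → Δh = 1.17 m = 1170 mm.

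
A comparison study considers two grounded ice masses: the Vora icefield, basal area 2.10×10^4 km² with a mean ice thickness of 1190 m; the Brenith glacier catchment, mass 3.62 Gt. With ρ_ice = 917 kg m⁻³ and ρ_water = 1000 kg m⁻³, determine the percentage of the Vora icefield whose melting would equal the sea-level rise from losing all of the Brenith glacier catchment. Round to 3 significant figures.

Equal sea-level rise means equal mass of meltwater, i.e. equal mass of ice lost.
Ice mass of Brenith: 3.620×10^12 kg; ice mass of Vora: 2.292×10^16 kg.
Fraction required = 3.620×10^12 / 2.292×10^16 = 1.58×10^-4 → 0.0158 %.

≈ 0.0158 %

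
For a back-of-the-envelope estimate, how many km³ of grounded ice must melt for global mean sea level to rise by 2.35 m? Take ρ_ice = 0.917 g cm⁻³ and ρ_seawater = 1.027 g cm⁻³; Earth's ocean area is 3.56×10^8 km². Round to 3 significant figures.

Required water volume = Δh × A = 2.35 m × 3.56×10^14 m² = 8.366×10^14 m³ = 8.366×10^5 km³.
Ice volume = water volume × ρ_w/ρ_ice = 8.366×10^5 × 1027/917 = 9.37×10^5 km³.

≈ 9.37×10^5 km³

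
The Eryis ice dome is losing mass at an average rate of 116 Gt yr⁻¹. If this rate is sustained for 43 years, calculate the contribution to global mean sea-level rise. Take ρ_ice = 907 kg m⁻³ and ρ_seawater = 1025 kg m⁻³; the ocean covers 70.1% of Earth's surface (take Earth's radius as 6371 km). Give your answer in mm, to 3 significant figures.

Total mass lost = 116 Gt/yr × 43 yr = 4988 Gt = 4.988×10^15 kg.
ρ_w = 1025 kg m⁻³, so water volume = 4.988×10^15 / 1025 = 4.866×10^12 m³.
Δh = 4.866×10^12 / 3.58×10^14 = 0.0136 m = 13.6 mm.

≈ 13.6 mm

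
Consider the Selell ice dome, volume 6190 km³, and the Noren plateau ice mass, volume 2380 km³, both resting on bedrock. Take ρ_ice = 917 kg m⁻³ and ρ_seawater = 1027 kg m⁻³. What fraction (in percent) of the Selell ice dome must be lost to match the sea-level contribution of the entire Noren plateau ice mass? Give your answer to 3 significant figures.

Equal sea-level rise means equal mass of meltwater, i.e. equal mass of ice lost.
Ice mass of Noren: 2.182×10^15 kg; ice mass of Selell: 5.676×10^15 kg.
Fraction required = 2.182×10^15 / 5.676×10^15 = 0.384 → 38.4 %.

≈ 38.4 %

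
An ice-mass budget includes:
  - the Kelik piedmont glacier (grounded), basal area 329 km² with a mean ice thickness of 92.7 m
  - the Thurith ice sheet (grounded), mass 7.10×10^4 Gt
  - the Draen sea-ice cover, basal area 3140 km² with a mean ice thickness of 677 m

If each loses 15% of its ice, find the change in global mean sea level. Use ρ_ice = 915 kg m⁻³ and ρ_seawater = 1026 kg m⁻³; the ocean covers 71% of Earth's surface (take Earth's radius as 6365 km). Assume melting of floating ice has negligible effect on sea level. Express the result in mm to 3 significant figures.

≈ 28.7 mm

Kelik: ice volume = 329 km² × 92.7 m = 30.50 km³; 0.15 × 30.50 × (915/1026) = 4.080 km³ of water.
Thurith: 0.15 × 7.10×10^4 Gt = 1.065×10^16 kg; dividing by ρ_w = 1026 kg m⁻³ gives 1.038×10^13 m³ of water.
The Draen sea-ice cover is floating and already displaces its own weight of water, so its melt adds essentially nothing to sea level.
Total added water ≈ 1.038×10^13 m³ over 3.61×10^14 m² → Δh = 0.0287 m = 28.7 mm.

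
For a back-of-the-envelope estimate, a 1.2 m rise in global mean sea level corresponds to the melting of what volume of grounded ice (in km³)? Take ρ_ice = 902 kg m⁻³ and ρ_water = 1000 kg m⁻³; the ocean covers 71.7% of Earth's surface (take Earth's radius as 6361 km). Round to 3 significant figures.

Required water volume = Δh × A = 1.2 m × 3.65×10^14 m² = 4.375×10^14 m³ = 4.375×10^5 km³.
Ice volume = water volume × ρ_w/ρ_ice = 4.375×10^5 × 1000/902 = 4.85×10^5 km³.

≈ 4.85×10^5 km³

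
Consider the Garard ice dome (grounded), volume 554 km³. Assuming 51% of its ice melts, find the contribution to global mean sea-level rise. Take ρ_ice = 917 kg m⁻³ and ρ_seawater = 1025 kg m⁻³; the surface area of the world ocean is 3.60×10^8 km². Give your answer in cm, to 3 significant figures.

≈ 0.0702 cm

Garard: 0.51 × 554 km³ × (917/1025) = 252.8 km³ of water.
Spread over 3.60×10^14 m² of ocean, Δh = 2.528×10^11 / 3.60×10^14 = 7.02×10^-4 m = 0.0702 cm.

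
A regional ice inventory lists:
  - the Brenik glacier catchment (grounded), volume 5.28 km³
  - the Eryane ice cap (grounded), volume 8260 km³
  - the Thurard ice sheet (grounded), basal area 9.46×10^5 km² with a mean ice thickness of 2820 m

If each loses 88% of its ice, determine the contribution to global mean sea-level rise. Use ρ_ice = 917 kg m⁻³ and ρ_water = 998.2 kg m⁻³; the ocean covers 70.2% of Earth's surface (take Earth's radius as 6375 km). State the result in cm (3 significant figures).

Brenik: 0.88 × 5.28 km³ × (917/998.2) = 4.268 km³ of water.
Eryane: 0.88 × 8260 km³ × (917/998.2) = 6678 km³ of water.
Thurard: ice volume = 9.46×10^5 km² × 2820 m = 2.668×10^6 km³; 0.88 × 2.668×10^6 × (917/998.2) = 2.157×10^6 km³ of water.
Total added water ≈ 2.163×10^15 m³ over 3.59×10^14 m² → Δh = 6.03 m = 603 cm.

≈ 603 cm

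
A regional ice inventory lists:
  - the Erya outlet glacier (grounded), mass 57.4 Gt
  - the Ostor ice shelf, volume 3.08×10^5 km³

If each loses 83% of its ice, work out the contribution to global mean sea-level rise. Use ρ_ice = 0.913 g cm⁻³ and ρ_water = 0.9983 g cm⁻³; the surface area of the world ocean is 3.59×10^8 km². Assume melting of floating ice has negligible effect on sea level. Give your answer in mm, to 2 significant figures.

≈ 0.13 mm

Erya: 0.83 × 57.4 Gt = 4.764×10^13 kg; dividing by ρ_w = 0.9983 g cm⁻³ = 998.3 kg m⁻³ gives 4.772×10^10 m³ of water.
The Ostor ice shelf is floating and already displaces its own weight of water, so its melt adds essentially nothing to sea level.
Total added water ≈ 4.772×10^10 m³ over 3.59×10^14 m² → Δh = 1.33×10^-4 m = 0.13 mm.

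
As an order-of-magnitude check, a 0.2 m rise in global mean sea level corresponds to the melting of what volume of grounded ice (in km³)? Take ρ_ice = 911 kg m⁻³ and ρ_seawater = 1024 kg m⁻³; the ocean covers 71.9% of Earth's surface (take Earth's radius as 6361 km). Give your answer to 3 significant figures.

Required water volume = Δh × A = 0.2 m × 3.66×10^14 m² = 7.312×10^13 m³ = 7.312×10^4 km³.
Ice volume = water volume × ρ_w/ρ_ice = 7.312×10^4 × 1024/911 = 8.22×10^4 km³.

≈ 8.22×10^4 km³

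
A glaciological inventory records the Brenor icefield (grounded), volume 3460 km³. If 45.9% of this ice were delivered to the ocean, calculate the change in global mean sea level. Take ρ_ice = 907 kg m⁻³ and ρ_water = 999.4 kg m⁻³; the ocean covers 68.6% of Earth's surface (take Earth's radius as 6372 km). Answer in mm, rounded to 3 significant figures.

≈ 4.12 mm

Brenor: 0.459 × 3460 km³ × (907/999.4) = 1441 km³ of water.
Spread over 3.50×10^14 m² of ocean, Δh = 1.441×10^12 / 3.50×10^14 = 4.12×10^-3 m = 4.12 mm.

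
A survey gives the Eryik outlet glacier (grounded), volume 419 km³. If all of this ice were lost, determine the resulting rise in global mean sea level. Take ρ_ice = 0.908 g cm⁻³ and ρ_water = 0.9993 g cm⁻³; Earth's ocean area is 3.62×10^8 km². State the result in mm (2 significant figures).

Eryik: 419 km³ × (908/999.3) = 380.7 km³ of water.
Spread over 3.62×10^14 m² of ocean, Δh = 3.807×10^11 / 3.62×10^14 = 1.05×10^-3 m = 1.1 mm.

≈ 1.1 mm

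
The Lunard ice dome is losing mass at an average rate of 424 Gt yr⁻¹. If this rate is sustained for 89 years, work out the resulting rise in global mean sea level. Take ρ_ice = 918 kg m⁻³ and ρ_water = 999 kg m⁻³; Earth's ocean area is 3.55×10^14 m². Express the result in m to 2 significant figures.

≈ 0.11 m

Total mass lost = 424 Gt/yr × 89 yr = 3.774×10^4 Gt = 3.774×10^16 kg.
ρ_w = 999 kg m⁻³, so water volume = 3.774×10^16 / 999 = 3.777×10^13 m³.
Δh = 3.777×10^13 / 3.55×10^14 = 0.106 m.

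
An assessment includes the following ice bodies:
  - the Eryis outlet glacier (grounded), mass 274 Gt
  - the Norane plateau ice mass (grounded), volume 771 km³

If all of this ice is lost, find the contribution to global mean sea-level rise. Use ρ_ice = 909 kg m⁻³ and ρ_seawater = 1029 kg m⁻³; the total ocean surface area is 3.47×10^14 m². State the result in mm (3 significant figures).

≈ 2.73 mm

Eryis: 274 Gt = 2.740×10^14 kg; dividing by ρ_w = 1029 kg m⁻³ gives 2.663×10^11 m³ of water.
Norane: 771 km³ × (909/1029) = 681.1 km³ of water.
Total added water ≈ 9.474×10^11 m³ over 3.47×10^14 m² → Δh = 2.73×10^-3 m = 2.73 mm.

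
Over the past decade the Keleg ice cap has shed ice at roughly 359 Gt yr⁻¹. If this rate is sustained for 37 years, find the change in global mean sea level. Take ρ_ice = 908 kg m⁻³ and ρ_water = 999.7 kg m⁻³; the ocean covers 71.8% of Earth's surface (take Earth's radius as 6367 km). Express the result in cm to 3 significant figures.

≈ 3.63 cm

Total mass lost = 359 Gt/yr × 37 yr = 1.328×10^4 Gt = 1.328×10^16 kg.
ρ_w = 999.7 kg m⁻³, so water volume = 1.328×10^16 / 999.7 = 1.329×10^13 m³.
Δh = 1.329×10^13 / 3.66×10^14 = 0.0363 m = 3.63 cm.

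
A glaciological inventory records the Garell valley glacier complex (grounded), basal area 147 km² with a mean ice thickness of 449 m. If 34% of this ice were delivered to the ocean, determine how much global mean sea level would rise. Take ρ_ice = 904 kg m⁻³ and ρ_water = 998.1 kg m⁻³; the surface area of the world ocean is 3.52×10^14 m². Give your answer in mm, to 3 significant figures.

≈ 0.0577 mm

Garell: ice volume = 147 km² × 449 m = 66.00 km³; 0.34 × 66.00 × (904/998.1) = 20.33 km³ of water.
Spread over 3.52×10^14 m² of ocean, Δh = 2.033×10^10 / 3.52×10^14 = 5.77×10^-5 m = 0.0577 mm.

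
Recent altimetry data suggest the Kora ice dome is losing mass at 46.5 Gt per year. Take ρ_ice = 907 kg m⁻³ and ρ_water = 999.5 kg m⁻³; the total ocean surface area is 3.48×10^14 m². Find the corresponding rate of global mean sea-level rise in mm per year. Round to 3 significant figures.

≈ 0.134 mm/yr

ρ_w = 999.5 kg m⁻³. Annual water volume added = 46.5 Gt / ρ_w = 4.650×10^13 kg / 999.5 kg m⁻³ = 4.652×10^10 m³.
Δh per year = 4.652×10^10 / 3.48×10^14 = 1.34×10^-4 m = 0.134 mm.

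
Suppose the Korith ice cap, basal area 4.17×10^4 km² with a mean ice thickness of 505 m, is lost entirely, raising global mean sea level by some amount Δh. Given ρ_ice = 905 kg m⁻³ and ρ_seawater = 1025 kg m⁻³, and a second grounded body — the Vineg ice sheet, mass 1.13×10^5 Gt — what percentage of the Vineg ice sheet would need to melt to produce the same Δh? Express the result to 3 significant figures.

Equal sea-level rise means equal mass of meltwater, i.e. equal mass of ice lost.
Ice mass of Korith: 1.906×10^16 kg; ice mass of Vineg: 1.130×10^17 kg.
Fraction required = 1.906×10^16 / 1.130×10^17 = 0.169 → 16.9 %.

≈ 16.9 %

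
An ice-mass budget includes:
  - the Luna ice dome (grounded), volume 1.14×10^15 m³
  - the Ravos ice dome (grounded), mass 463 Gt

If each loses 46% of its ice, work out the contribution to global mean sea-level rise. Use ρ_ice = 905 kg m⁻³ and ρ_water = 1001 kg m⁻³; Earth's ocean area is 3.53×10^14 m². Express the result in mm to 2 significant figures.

≈ 1300 mm

Luna: 0.46 × 1.14×10^15 m³ × (905/1001) = 4.741×10^14 m³ of water.
Ravos: 0.46 × 463 Gt = 2.130×10^14 kg; dividing by ρ_w = 1001 kg m⁻³ gives 2.128×10^11 m³ of water.
Total added water ≈ 4.743×10^14 m³ over 3.53×10^14 m² → Δh = 1.34 m = 1300 mm.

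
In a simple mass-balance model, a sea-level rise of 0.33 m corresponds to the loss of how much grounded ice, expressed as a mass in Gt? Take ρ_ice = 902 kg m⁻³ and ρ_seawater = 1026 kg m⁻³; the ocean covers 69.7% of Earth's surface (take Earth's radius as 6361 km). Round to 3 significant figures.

Required water volume = Δh × A = 0.33 m × 3.54×10^14 m² = 1.170×10^14 m³.
ρ_w = 1026 kg m⁻³, so the mass of water = 1.170×10^14 m³ × 1026 kg m⁻³ = 1.200×10^17 kg = 1.20×10^5 Gt (and the same mass of ice, by conservation).

≈ 1.20×10^5 Gt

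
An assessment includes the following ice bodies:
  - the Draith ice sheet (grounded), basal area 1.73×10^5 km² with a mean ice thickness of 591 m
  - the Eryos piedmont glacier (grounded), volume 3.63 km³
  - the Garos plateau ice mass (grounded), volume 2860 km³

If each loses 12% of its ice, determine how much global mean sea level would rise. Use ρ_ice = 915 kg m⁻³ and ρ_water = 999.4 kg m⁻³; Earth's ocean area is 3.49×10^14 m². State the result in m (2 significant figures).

Draith: ice volume = 1.73×10^5 km² × 591 m = 1.022×10^5 km³; 0.12 × 1.022×10^5 × (915/999.4) = 1.123×10^4 km³ of water.
Eryos: 0.12 × 3.63 km³ × (915/999.4) = 0.3988 km³ of water.
Garos: 0.12 × 2860 km³ × (915/999.4) = 314.2 km³ of water.
Total added water ≈ 1.155×10^13 m³ over 3.49×10^14 m² → Δh = 0.0331 m.

≈ 0.033 m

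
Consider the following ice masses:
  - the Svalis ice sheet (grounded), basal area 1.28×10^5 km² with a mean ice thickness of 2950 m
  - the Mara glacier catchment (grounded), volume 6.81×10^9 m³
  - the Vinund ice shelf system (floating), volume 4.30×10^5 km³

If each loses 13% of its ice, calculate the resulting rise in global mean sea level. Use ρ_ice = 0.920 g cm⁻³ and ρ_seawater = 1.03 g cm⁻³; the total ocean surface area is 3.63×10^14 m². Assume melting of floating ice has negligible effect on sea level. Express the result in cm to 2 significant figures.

≈ 12 cm

Svalis: ice volume = 1.28×10^5 km² × 2950 m = 3.776×10^5 km³; 0.13 × 3.776×10^5 × (920/1030) = 4.385×10^4 km³ of water.
Mara: 0.13 × 6.81×10^9 m³ × (920/1030) = 7.908×10^8 m³ of water.
The Vinund ice shelf system is floating and already displaces its own weight of water, so its melt adds essentially nothing to sea level.
Total added water ≈ 4.385×10^13 m³ over 3.63×10^14 m² → Δh = 0.121 m = 12 cm.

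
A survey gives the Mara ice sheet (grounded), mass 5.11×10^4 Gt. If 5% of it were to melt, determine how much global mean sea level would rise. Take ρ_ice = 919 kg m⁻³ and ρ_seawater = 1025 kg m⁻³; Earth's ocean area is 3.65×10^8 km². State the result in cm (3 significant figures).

Mara: 0.05 × 5.11×10^4 Gt = 2.555×10^15 kg; dividing by ρ_w = 1025 kg m⁻³ gives 2.493×10^12 m³ of water.
Spread over 3.65×10^14 m² of ocean, Δh = 2.493×10^12 / 3.65×10^14 = 6.83×10^-3 m = 0.683 cm.

≈ 0.683 cm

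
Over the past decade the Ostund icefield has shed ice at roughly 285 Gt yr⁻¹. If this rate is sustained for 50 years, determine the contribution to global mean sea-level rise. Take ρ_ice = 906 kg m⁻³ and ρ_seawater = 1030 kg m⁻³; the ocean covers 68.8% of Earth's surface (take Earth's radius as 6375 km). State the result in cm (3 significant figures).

≈ 3.94 cm

Total mass lost = 285 Gt/yr × 50 yr = 1.425×10^4 Gt = 1.425×10^16 kg.
ρ_w = 1030 kg m⁻³, so water volume = 1.425×10^16 / 1030 = 1.383×10^13 m³.
Δh = 1.383×10^13 / 3.51×10^14 = 0.0394 m = 3.94 cm.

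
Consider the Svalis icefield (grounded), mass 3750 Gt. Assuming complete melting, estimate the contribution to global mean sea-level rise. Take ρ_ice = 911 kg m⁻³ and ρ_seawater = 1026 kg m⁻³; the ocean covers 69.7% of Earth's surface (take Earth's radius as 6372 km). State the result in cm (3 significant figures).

≈ 1.03 cm

Svalis: 3750 Gt = 3.750×10^15 kg; dividing by ρ_w = 1026 kg m⁻³ gives 3.655×10^12 m³ of water.
Spread over 3.56×10^14 m² of ocean, Δh = 3.655×10^12 / 3.56×10^14 = 0.0103 m = 1.03 cm.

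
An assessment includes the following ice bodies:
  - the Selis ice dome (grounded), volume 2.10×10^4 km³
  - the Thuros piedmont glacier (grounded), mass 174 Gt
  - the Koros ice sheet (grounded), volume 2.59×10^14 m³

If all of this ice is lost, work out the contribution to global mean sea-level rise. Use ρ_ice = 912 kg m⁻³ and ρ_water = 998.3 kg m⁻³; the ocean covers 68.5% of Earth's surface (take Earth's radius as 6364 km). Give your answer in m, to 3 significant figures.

≈ 0.734 m

Selis: 2.10×10^4 km³ × (912/998.3) = 1.918×10^4 km³ of water.
Thuros: 174 Gt = 1.740×10^14 kg; dividing by ρ_w = 998.3 kg m⁻³ gives 1.743×10^11 m³ of water.
Koros: 2.59×10^14 m³ × (912/998.3) = 2.366×10^14 m³ of water.
Total added water ≈ 2.560×10^14 m³ over 3.49×10^14 m² → Δh = 0.734 m.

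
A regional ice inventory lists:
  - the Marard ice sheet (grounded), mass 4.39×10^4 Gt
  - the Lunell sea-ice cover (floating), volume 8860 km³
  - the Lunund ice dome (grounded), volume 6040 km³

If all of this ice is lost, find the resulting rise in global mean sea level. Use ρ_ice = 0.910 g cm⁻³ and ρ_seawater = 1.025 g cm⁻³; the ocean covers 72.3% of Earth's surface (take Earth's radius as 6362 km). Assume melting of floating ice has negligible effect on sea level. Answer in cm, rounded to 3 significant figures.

≈ 13.1 cm

Marard: 4.39×10^4 Gt = 4.390×10^16 kg; dividing by ρ_w = 1.025 g cm⁻³ = 1025 kg m⁻³ gives 4.283×10^13 m³ of water.
The Lunell sea-ice cover is floating and already displaces its own weight of water, so its melt adds essentially nothing to sea level.
Lunund: 6040 km³ × (910/1025) = 5362 km³ of water.
Total added water ≈ 4.819×10^13 m³ over 3.68×10^14 m² → Δh = 0.131 m = 13.1 cm.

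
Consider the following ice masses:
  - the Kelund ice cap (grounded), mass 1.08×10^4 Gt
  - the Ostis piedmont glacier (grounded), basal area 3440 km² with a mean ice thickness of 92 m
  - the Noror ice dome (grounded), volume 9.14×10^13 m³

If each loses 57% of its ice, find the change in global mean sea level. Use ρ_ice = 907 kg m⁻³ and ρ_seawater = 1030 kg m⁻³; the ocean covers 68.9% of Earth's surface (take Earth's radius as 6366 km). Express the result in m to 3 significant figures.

≈ 0.148 m

Kelund: 0.57 × 1.08×10^4 Gt = 6.156×10^15 kg; dividing by ρ_w = 1030 kg m⁻³ gives 5.977×10^12 m³ of water.
Ostis: ice volume = 3440 km² × 92 m = 316.5 km³; 0.57 × 316.5 × (907/1030) = 158.9 km³ of water.
Noror: 0.57 × 9.14×10^13 m³ × (907/1030) = 4.588×10^13 m³ of water.
Total added water ≈ 5.201×10^13 m³ over 3.51×10^14 m² → Δh = 0.148 m.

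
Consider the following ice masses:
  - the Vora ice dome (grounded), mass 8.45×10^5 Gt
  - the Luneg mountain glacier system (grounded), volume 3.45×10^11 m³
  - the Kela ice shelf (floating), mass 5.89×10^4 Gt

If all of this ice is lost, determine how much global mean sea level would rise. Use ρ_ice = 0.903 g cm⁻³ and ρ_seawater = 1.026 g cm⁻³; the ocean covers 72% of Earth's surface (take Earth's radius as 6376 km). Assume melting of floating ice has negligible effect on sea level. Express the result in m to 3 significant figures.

Vora: 8.45×10^5 Gt = 8.450×10^17 kg; dividing by ρ_w = 1.026 g cm⁻³ = 1026 kg m⁻³ gives 8.236×10^14 m³ of water.
Luneg: 3.45×10^11 m³ × (903/1026) = 3.036×10^11 m³ of water.
The Kela ice shelf is floating and already displaces its own weight of water, so its melt adds essentially nothing to sea level.
Total added water ≈ 8.239×10^14 m³ over 3.68×10^14 m² → Δh = 2.24 m.

≈ 2.24 m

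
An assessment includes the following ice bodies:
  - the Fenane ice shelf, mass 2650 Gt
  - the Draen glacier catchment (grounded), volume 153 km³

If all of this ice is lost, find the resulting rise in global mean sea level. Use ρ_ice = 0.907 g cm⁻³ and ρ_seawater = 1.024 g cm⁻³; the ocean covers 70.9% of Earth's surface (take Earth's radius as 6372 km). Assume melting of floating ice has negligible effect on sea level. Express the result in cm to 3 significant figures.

≈ 0.0375 cm

The Fenane ice shelf is floating and already displaces its own weight of water, so its melt adds essentially nothing to sea level.
Draen: 153 km³ × (907/1024) = 135.5 km³ of water.
Total added water ≈ 1.355×10^11 m³ over 3.62×10^14 m² → Δh = 3.75×10^-4 m = 0.0375 cm.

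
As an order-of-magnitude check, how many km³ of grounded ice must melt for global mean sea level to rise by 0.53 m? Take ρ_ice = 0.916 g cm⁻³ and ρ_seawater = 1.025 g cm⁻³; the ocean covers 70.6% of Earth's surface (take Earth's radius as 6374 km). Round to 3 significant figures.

≈ 2.14×10^5 km³

Required water volume = Δh × A = 0.53 m × 3.60×10^14 m² = 1.910×10^14 m³ = 1.910×10^5 km³.
Ice volume = water volume × ρ_w/ρ_ice = 1.910×10^5 × 1025/916 = 2.14×10^5 km³.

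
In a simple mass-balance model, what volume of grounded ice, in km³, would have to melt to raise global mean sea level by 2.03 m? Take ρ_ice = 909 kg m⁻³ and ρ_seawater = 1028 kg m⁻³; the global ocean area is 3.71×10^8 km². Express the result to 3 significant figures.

Required water volume = Δh × A = 2.03 m × 3.71×10^14 m² = 7.531×10^14 m³ = 7.531×10^5 km³.
Ice volume = water volume × ρ_w/ρ_ice = 7.531×10^5 × 1028/909 = 8.52×10^5 km³.

≈ 8.52×10^5 km³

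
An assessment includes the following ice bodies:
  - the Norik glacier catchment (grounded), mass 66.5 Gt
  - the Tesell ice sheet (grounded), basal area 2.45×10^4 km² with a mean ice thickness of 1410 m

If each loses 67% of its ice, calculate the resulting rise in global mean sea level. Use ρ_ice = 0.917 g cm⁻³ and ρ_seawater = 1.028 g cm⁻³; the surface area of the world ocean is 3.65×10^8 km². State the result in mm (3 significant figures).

≈ 56.7 mm

Norik: 0.67 × 66.5 Gt = 4.456×10^13 kg; dividing by ρ_w = 1.028 g cm⁻³ = 1028 kg m⁻³ gives 4.334×10^10 m³ of water.
Tesell: ice volume = 2.45×10^4 km² × 1410 m = 3.454×10^4 km³; 0.67 × 3.454×10^4 × (917/1028) = 2.065×10^4 km³ of water.
Total added water ≈ 2.069×10^13 m³ over 3.65×10^14 m² → Δh = 0.0567 m = 56.7 mm.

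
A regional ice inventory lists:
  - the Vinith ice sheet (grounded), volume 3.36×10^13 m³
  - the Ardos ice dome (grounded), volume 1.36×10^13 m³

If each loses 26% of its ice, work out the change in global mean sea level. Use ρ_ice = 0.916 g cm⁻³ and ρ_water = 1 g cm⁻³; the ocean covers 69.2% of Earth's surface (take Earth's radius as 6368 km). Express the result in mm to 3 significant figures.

Vinith: 0.26 × 3.36×10^13 m³ × (916/1000) = 8.002×10^12 m³ of water.
Ardos: 0.26 × 1.36×10^13 m³ × (916/1000) = 3.239×10^12 m³ of water.
Total added water ≈ 1.124×10^13 m³ over 3.53×10^14 m² → Δh = 0.0319 m = 31.9 mm.

≈ 31.9 mm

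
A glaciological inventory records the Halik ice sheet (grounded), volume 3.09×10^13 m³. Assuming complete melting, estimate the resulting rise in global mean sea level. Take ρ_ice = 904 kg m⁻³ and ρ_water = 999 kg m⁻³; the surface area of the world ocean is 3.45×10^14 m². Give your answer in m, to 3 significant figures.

≈ 0.0810 m

Halik: 3.09×10^13 m³ × (904/999) = 2.796×10^13 m³ of water.
Spread over 3.45×10^14 m² of ocean, Δh = 2.796×10^13 / 3.45×10^14 = 0.0810 m.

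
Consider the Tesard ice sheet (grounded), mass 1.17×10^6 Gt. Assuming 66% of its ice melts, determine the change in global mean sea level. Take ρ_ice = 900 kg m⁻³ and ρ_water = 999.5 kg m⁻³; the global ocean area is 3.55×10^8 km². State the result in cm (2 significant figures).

≈ 220 cm

Tesard: 0.66 × 1.17×10^6 Gt = 7.722×10^17 kg; dividing by ρ_w = 999.5 kg m⁻³ gives 7.726×10^14 m³ of water.
Spread over 3.55×10^14 m² of ocean, Δh = 7.726×10^14 / 3.55×10^14 = 2.18 m = 220 cm.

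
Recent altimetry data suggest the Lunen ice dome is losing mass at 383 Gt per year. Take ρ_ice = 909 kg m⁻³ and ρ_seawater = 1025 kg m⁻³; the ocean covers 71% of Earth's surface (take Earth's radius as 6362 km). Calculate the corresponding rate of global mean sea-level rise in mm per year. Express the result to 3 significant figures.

ρ_w = 1025 kg m⁻³. Annual water volume added = 383 Gt / ρ_w = 3.830×10^14 kg / 1025 kg m⁻³ = 3.737×10^11 m³.
Δh per year = 3.737×10^11 / 3.61×10^14 = 1.03×10^-3 m = 1.03 mm.

≈ 1.03 mm/yr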